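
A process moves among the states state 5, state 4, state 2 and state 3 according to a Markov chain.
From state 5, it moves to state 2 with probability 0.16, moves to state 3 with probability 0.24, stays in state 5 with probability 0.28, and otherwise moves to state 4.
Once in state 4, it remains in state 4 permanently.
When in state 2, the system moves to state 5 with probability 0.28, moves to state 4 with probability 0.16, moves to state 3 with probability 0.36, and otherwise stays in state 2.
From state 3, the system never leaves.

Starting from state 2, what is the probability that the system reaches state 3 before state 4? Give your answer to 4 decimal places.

Let h(s) be the probability of absorption at state 3 starting from transient state s. Then h(state 3) = 1 and h(state 4) = 0. By first-step analysis:
h(state 5) = 0.28·h(state 5) + 0.32·0 + 0.16·h(state 2) + 0.24·1
h(state 2) = 0.28·h(state 5) + 0.16·0 + 0.2·h(state 2) + 0.36·1
Solving: h(state 5) = 0.4699, h(state 2) = 0.6145.
Starting from state 2, the probability is 0.6145.

0.6145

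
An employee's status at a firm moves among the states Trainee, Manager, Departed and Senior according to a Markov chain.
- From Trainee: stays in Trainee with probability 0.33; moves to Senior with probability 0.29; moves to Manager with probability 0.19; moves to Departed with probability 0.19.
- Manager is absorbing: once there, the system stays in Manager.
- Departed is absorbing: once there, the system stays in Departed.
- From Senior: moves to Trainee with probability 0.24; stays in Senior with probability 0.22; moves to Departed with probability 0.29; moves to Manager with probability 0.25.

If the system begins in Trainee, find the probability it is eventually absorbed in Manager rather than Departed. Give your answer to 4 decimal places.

Let h(s) be the probability of absorption at Manager starting from transient state s. Then h(Manager) = 1 and h(Departed) = 0. By first-step analysis:
h(Trainee) = 0.33·h(Trainee) + 0.19·1 + 0.19·0 + 0.29·h(Senior)
h(Senior) = 0.24·h(Trainee) + 0.25·1 + 0.29·0 + 0.22·h(Senior)
Solving: h(Trainee) = 0.4872, h(Senior) = 0.4704.
Starting from Trainee, the probability is 0.4872.

0.4872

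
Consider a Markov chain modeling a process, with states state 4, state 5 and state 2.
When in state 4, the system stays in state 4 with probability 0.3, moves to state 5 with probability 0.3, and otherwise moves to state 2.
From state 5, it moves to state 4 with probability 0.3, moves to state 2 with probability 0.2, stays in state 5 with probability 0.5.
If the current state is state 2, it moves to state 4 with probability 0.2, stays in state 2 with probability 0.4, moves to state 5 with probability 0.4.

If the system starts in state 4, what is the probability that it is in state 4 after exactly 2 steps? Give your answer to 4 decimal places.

Sum over the intermediate state after 1 step:
P = P(state 4→state 4)·P(state 4→state 4) + P(state 4→state 5)·P(state 5→state 4) + P(state 4→state 2)·P(state 2→state 4)
  = 0.3×0.3 + 0.3×0.3 + 0.4×0.2
  = 0.0900 + 0.0900 + 0.0800 = 0.2600

0.2600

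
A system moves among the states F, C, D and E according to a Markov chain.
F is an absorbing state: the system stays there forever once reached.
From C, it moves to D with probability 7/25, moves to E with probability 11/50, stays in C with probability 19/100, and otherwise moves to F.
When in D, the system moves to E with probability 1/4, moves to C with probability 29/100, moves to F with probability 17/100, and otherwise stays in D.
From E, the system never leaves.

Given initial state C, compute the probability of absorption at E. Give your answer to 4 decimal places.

0.4580

Let h(s) be the probability of absorption at E starting from transient state s. Then h(E) = 1 and h(F) = 0. By first-step analysis:
h(C) = 0.31·0 + 0.19·h(C) + 0.28·h(D) + 0.22·1
h(D) = 0.17·0 + 0.29·h(C) + 0.29·h(D) + 0.25·1
Solving: h(C) = 0.4580, h(D) = 0.5392.
Starting from C, the probability is 0.4580.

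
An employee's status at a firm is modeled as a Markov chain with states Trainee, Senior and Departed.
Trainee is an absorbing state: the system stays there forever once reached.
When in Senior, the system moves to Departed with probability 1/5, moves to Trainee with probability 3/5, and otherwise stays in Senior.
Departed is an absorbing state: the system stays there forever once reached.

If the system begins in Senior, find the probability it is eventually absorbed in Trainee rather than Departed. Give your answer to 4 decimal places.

Let h(s) be the probability of absorption at Trainee starting from transient state s. Then h(Trainee) = 1 and h(Departed) = 0. By first-step analysis:
h(Senior) = 0.6·1 + 0.2·h(Senior) + 0.2·0
Solving: h(Senior) = 0.7500.
Starting from Senior, the probability is 0.7500.

0.7500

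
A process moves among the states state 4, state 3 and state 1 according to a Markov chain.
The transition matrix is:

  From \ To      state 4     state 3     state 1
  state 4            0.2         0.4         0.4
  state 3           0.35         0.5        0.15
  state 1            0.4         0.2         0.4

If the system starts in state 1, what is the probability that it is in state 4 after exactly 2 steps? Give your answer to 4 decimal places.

Sum over the intermediate state after 1 step:
P = P(state 1→state 4)·P(state 4→state 4) + P(state 1→state 3)·P(state 3→state 4) + P(state 1→state 1)·P(state 1→state 4)
  = 0.4×0.2 + 0.2×0.35 + 0.4×0.4
  = 0.0800 + 0.0700 + 0.1600 = 0.3100

0.3100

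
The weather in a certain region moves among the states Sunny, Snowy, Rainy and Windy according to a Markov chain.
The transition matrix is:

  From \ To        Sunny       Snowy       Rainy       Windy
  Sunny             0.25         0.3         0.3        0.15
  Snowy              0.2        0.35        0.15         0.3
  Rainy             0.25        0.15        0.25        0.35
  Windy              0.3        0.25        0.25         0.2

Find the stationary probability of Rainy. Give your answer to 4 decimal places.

Let the stationary distribution be π with π = πP and π_1 + π_2 + π_3 + π_4 = 1.
π_1 = 0.25·π_1 + 0.2·π_2 + 0.25·π_3 + 0.3·π_4
π_2 = 0.3·π_1 + 0.35·π_2 + 0.15·π_3 + 0.25·π_4
π_3 = 0.3·π_1 + 0.15·π_2 + 0.25·π_3 + 0.25·π_4
Solving with the normalization constraint gives π = (0.2492, 0.2654, 0.2359, 0.2495).
So the stationary probability of Rainy is 0.2359.

0.2359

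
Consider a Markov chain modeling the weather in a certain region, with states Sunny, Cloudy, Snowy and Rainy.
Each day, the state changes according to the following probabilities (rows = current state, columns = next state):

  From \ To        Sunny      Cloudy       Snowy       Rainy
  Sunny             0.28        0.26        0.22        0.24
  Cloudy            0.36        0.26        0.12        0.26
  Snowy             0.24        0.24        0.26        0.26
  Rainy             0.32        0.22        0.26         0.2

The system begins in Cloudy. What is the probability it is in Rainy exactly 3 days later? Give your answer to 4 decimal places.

Propagate the distribution vector 3 days from Cloudy.
After 0 days: (0.0000, 1.0000, 0.0000, 0.0000)
After 1 day: (0.3600, 0.2600, 0.1200, 0.2600)
After 2 days: (0.3064, 0.2472, 0.2092, 0.2372)
After 3 days: (0.3009, 0.2463, 0.2131, 0.2396)
P(in Rainy after 3 days) = 0.2396

0.2396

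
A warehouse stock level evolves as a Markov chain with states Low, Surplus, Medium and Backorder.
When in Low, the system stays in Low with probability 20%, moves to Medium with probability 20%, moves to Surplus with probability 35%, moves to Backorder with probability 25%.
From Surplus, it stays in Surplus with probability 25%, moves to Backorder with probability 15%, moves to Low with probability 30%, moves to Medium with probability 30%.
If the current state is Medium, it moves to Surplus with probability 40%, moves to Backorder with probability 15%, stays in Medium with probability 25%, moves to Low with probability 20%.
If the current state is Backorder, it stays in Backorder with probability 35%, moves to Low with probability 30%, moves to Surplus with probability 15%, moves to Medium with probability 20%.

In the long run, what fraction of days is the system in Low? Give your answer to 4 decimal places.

0.2508

Let the stationary distribution be π with π = πP and π_1 + π_2 + π_3 + π_4 = 1.
π_1 = 0.2·π_1 + 0.3·π_2 + 0.2·π_3 + 0.3·π_4
π_2 = 0.35·π_1 + 0.25·π_2 + 0.4·π_3 + 0.15·π_4
π_3 = 0.2·π_1 + 0.3·π_2 + 0.25·π_3 + 0.2·π_4
Solving with the normalization constraint gives π = (0.2508, 0.2893, 0.2410, 0.2189).
So the stationary probability of Low is 0.2508.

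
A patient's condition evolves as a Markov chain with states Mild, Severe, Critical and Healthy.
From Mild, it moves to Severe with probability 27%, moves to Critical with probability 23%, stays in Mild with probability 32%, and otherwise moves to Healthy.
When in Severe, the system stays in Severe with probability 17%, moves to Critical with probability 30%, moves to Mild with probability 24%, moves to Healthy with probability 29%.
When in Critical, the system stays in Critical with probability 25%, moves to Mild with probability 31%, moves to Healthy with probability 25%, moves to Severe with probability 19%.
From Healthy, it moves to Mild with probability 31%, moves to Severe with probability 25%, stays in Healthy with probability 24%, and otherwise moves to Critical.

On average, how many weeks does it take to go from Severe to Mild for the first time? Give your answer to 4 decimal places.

Let t(s) be the expected number of weeks to first reach Mild from state s, with t(Mild) = 0. Conditioning on the first week:
t(Severe) = 1 + 0.17·t(Severe) + 0.3·t(Critical) + 0.29·t(Healthy)
t(Critical) = 1 + 0.19·t(Severe) + 0.25·t(Critical) + 0.25·t(Healthy)
t(Healthy) = 1 + 0.25·t(Severe) + 0.2·t(Critical) + 0.24·t(Healthy)
Solving: t(Severe) = 3.6119, t(Critical) = 3.3794, t(Healthy) = 3.3932.
Expected weeks from Severe to Mild: 3.6119.

3.6119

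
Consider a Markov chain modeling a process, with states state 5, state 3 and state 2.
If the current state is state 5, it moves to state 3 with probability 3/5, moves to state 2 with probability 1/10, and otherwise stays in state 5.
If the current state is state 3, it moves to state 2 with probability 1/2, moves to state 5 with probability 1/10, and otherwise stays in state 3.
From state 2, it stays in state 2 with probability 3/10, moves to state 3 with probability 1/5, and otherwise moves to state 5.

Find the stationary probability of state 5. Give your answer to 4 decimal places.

0.2857

Let the stationary distribution be π with π = πP and π_1 + π_2 + π_3 = 1.
π_1 = 0.3·π_1 + 0.1·π_2 + 0.5·π_3
π_2 = 0.6·π_1 + 0.4·π_2 + 0.2·π_3
Solving with the normalization constraint gives π = (0.2857, 0.3929, 0.3214).
So the stationary probability of state 5 is 0.2857.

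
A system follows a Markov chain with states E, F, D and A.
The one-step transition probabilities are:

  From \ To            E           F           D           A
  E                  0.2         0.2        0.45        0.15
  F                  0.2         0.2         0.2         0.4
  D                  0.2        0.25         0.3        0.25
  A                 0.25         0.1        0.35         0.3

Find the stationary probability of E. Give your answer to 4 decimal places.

0.2135

Let the stationary distribution be π with π = πP and π_1 + π_2 + π_3 + π_4 = 1.
π_1 = 0.2·π_1 + 0.2·π_2 + 0.2·π_3 + 0.25·π_4
π_2 = 0.2·π_1 + 0.2·π_2 + 0.25·π_3 + 0.1·π_4
π_3 = 0.45·π_1 + 0.2·π_2 + 0.3·π_3 + 0.35·π_4
Solving with the normalization constraint gives π = (0.2135, 0.1893, 0.3266, 0.2706).
So the stationary probability of E is 0.2135.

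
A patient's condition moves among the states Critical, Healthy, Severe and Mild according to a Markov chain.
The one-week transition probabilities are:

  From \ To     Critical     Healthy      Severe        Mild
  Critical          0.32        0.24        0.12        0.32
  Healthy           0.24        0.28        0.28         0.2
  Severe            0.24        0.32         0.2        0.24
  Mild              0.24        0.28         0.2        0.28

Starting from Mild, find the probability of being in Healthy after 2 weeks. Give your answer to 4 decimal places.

Propagate the distribution vector 2 weeks from Mild.
After 0 weeks: (0.0000, 0.0000, 0.0000, 1.0000)
After 1 week: (0.2400, 0.2800, 0.2000, 0.2800)
After 2 weeks: (0.2592, 0.2784, 0.2032, 0.2592)
P(in Healthy after 2 weeks) = 0.2784

0.2784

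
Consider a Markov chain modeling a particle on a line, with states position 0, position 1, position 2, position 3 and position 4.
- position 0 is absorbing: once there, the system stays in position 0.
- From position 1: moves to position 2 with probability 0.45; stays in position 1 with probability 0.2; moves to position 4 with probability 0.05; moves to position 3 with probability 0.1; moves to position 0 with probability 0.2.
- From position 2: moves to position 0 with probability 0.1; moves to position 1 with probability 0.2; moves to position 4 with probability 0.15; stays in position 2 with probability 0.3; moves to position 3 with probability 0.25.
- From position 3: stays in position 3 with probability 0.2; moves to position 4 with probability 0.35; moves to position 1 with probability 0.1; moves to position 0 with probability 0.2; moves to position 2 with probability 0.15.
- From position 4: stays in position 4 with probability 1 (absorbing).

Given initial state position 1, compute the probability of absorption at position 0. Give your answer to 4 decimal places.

Let h(s) be the probability of absorption at position 0 starting from transient state s. Then h(position 0) = 1 and h(position 4) = 0. By first-step analysis:
h(position 1) = 0.2·1 + 0.2·h(position 1) + 0.45·h(position 2) + 0.1·h(position 3) + 0.05·0
h(position 2) = 0.1·1 + 0.2·h(position 1) + 0.3·h(position 2) + 0.25·h(position 3) + 0.15·0
h(position 3) = 0.2·1 + 0.1·h(position 1) + 0.15·h(position 2) + 0.2·h(position 3) + 0.35·0
Solving: h(position 1) = 0.5497, h(position 2) = 0.4434, h(position 3) = 0.4018.
Starting from position 1, the probability is 0.5497.

0.5497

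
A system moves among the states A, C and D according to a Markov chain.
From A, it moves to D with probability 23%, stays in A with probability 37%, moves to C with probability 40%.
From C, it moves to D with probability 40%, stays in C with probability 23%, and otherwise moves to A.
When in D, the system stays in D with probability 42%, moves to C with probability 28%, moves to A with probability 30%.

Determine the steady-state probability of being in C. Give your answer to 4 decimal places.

Let the stationary distribution be π with π = πP and π_1 + π_2 + π_3 = 1.
π_1 = 0.37·π_1 + 0.37·π_2 + 0.3·π_3
π_2 = 0.4·π_1 + 0.23·π_2 + 0.28·π_3
Solving with the normalization constraint gives π = (0.3456, 0.3062, 0.3482).
So the stationary probability of C is 0.3062.

0.3062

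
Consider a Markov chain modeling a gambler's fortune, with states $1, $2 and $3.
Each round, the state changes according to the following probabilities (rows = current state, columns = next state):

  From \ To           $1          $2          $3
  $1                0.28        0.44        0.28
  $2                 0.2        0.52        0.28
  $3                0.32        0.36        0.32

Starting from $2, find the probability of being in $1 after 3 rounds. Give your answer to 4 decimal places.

0.2549

Propagate the distribution vector 3 rounds from $2.
After 0 rounds: (0.0000, 1.0000, 0.0000)
After 1 round: (0.2000, 0.5200, 0.2800)
After 2 rounds: (0.2496, 0.4592, 0.2912)
After 3 rounds: (0.2549, 0.4534, 0.2916)
P(in $1 after 3 rounds) = 0.2549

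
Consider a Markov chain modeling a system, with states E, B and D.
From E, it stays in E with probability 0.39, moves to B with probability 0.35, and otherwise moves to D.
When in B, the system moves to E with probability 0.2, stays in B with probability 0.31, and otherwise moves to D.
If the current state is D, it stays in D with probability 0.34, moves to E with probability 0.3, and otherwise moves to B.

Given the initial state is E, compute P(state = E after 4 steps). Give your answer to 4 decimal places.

0.2924

Propagate the distribution vector 4 steps from E.
After 0 steps: (1.0000, 0.0000, 0.0000)
After 1 step: (0.3900, 0.3500, 0.2600)
After 2 steps: (0.3001, 0.3386, 0.3613)
After 3 steps: (0.2931, 0.3401, 0.3668)
After 4 steps: (0.2924, 0.3401, 0.3676)
P(in E after 4 steps) = 0.2924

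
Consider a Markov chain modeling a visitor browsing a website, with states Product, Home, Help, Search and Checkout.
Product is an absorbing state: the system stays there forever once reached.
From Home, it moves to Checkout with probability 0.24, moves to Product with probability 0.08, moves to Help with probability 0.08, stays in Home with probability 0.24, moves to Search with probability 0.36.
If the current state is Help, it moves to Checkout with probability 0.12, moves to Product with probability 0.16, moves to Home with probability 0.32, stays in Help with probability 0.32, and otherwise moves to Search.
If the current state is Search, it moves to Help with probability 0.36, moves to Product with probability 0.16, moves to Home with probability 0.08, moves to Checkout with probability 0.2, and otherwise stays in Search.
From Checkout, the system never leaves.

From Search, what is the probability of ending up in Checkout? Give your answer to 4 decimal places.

0.5575

Let h(s) be the probability of absorption at Checkout starting from transient state s. Then h(Checkout) = 1 and h(Product) = 0. By first-step analysis:
h(Home) = 0.08·0 + 0.24·h(Home) + 0.08·h(Help) + 0.36·h(Search) + 0.24·1
h(Help) = 0.16·0 + 0.32·h(Home) + 0.32·h(Help) + 0.08·h(Search) + 0.12·1
h(Search) = 0.16·0 + 0.08·h(Home) + 0.36·h(Help) + 0.2·h(Search) + 0.2·1
Solving: h(Home) = 0.6369, h(Help) = 0.5418, h(Search) = 0.5575.
Starting from Search, the probability is 0.5575.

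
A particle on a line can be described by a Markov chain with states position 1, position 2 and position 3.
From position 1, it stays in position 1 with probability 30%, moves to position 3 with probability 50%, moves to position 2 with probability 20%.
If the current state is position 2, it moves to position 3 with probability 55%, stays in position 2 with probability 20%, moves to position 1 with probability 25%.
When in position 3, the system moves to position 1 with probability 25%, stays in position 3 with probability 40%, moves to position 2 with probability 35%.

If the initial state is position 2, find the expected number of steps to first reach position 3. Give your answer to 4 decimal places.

1.8627

Let t(s) be the expected number of steps to first reach position 3 from state s, with t(position 3) = 0. Conditioning on the first step:
t(position 1) = 1 + 0.3·t(position 1) + 0.2·t(position 2)
t(position 2) = 1 + 0.25·t(position 1) + 0.2·t(position 2)
Solving: t(position 1) = 1.9608, t(position 2) = 1.8627.
Expected steps from position 2 to position 3: 1.8627.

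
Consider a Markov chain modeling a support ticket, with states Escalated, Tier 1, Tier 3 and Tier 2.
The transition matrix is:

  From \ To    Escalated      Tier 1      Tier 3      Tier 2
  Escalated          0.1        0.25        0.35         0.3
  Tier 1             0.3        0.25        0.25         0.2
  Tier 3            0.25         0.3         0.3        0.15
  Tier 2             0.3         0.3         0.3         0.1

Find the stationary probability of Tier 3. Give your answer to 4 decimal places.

0.2982

Let the stationary distribution be π with π = πP and π_1 + π_2 + π_3 + π_4 = 1.
π_1 = 0.1·π_1 + 0.3·π_2 + 0.25·π_3 + 0.3·π_4
π_2 = 0.25·π_1 + 0.25·π_2 + 0.3·π_3 + 0.3·π_4
π_3 = 0.35·π_1 + 0.25·π_2 + 0.3·π_3 + 0.3·π_4
Solving with the normalization constraint gives π = (0.2376, 0.2744, 0.2982, 0.1899).
So the stationary probability of Tier 3 is 0.2982.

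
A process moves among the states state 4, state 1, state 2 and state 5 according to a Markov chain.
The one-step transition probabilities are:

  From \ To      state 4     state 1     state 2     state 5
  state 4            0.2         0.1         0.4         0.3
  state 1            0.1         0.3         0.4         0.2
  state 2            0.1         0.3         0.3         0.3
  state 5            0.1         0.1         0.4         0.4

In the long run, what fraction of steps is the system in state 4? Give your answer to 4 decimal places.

Let the stationary distribution be π with π = πP and π_1 + π_2 + π_3 + π_4 = 1.
π_1 = 0.2·π_1 + 0.1·π_2 + 0.1·π_3 + 0.1·π_4
π_2 = 0.1·π_1 + 0.3·π_2 + 0.3·π_3 + 0.1·π_4
π_3 = 0.4·π_1 + 0.4·π_2 + 0.3·π_3 + 0.4·π_4
Solving with the normalization constraint gives π = (0.1111, 0.2159, 0.3636, 0.3093).
So the stationary probability of state 4 is 0.1111.

0.1111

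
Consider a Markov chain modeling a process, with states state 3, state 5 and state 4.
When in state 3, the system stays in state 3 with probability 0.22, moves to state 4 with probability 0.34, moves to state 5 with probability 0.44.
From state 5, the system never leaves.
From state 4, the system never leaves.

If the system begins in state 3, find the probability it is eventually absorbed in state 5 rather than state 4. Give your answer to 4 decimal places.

Let h(s) be the probability of absorption at state 5 starting from transient state s. Then h(state 5) = 1 and h(state 4) = 0. By first-step analysis:
h(state 3) = 0.22·h(state 3) + 0.44·1 + 0.34·0
Solving: h(state 3) = 0.5641.
Starting from state 3, the probability is 0.5641.

0.5641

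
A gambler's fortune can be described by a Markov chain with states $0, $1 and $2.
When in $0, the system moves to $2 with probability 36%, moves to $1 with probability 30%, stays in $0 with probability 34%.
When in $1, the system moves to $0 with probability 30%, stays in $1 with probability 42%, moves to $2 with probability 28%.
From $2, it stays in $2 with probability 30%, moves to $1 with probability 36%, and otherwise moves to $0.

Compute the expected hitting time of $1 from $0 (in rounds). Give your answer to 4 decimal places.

Let t(s) be the expected number of rounds to first reach $1 from state s, with t($1) = 0. Conditioning on the first round:
t($0) = 1 + 0.34·t($0) + 0.36·t($2)
t($2) = 1 + 0.34·t($0) + 0.3·t($2)
Solving: t($0) = 3.1213, t($2) = 2.9446.
Expected rounds from $0 to $1: 3.1213.

3.1213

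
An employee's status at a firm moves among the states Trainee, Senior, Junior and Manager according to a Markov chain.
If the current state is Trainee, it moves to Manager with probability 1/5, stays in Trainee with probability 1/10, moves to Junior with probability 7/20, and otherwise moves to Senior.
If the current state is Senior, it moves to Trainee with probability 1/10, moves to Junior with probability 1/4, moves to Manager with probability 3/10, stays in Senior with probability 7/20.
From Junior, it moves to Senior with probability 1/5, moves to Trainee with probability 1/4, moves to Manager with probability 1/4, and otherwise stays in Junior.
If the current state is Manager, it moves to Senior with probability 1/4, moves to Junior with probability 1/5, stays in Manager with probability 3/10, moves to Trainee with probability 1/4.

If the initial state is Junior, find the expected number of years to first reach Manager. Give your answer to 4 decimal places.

Let t(s) be the expected number of years to first reach Manager from state s, with t(Manager) = 0. Conditioning on the first year:
t(Trainee) = 1 + 0.1·t(Trainee) + 0.35·t(Senior) + 0.35·t(Junior)
t(Senior) = 1 + 0.1·t(Trainee) + 0.35·t(Senior) + 0.25·t(Junior)
t(Junior) = 1 + 0.25·t(Trainee) + 0.2·t(Senior) + 0.3·t(Junior)
Solving: t(Trainee) = 4.0708, t(Senior) = 3.6775, t(Junior) = 3.9331.
Expected years from Junior to Manager: 3.9331.

3.9331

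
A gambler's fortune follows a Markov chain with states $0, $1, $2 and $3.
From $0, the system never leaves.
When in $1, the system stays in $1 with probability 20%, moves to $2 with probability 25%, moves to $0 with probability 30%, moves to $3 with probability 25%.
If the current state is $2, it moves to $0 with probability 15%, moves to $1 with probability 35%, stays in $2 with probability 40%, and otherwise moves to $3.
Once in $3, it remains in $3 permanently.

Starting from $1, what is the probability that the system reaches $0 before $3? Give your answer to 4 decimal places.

Let h(s) be the probability of absorption at $0 starting from transient state s. Then h($0) = 1 and h($3) = 0. By first-step analysis:
h($1) = 0.3·1 + 0.2·h($1) + 0.25·h($2) + 0.25·0
h($2) = 0.15·1 + 0.35·h($1) + 0.4·h($2) + 0.1·0
Solving: h($1) = 0.5541, h($2) = 0.5732.
Starting from $1, the probability is 0.5541.

0.5541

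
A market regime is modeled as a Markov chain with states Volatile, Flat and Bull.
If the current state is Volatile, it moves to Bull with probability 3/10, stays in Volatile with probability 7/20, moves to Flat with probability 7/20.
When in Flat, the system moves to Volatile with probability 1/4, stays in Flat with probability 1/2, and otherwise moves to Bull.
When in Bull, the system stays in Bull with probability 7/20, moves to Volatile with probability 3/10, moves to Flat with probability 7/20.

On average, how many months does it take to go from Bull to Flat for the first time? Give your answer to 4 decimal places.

Let t(s) be the expected number of months to first reach Flat from state s, with t(Flat) = 0. Conditioning on the first month:
t(Volatile) = 1 + 0.35·t(Volatile) + 0.3·t(Bull)
t(Bull) = 1 + 0.3·t(Volatile) + 0.35·t(Bull)
Solving: t(Volatile) = 2.8571, t(Bull) = 2.8571.
Expected months from Bull to Flat: 2.8571.

2.8571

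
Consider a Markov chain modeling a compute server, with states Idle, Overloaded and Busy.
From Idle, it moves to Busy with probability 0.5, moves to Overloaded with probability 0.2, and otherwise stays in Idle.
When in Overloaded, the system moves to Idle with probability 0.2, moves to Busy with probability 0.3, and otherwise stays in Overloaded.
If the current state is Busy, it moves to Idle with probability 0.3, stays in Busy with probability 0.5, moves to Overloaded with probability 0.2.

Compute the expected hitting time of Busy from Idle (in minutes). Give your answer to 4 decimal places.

2.2581

Let t(s) be the expected number of minutes to first reach Busy from state s, with t(Busy) = 0. Conditioning on the first minute:
t(Idle) = 1 + 0.3·t(Idle) + 0.2·t(Overloaded)
t(Overloaded) = 1 + 0.2·t(Idle) + 0.5·t(Overloaded)
Solving: t(Idle) = 2.2581, t(Overloaded) = 2.9032.
Expected minutes from Idle to Busy: 2.2581.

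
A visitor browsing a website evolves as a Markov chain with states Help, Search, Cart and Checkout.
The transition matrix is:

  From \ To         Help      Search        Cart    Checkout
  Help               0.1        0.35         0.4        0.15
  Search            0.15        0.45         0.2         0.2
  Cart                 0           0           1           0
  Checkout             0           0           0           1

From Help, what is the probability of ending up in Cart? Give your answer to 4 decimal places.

0.6554

Let h(s) be the probability of absorption at Cart starting from transient state s. Then h(Cart) = 1 and h(Checkout) = 0. By first-step analysis:
h(Help) = 0.1·h(Help) + 0.35·h(Search) + 0.4·1 + 0.15·0
h(Search) = 0.15·h(Help) + 0.45·h(Search) + 0.2·1 + 0.2·0
Solving: h(Help) = 0.6554, h(Search) = 0.5424.
Starting from Help, the probability is 0.6554.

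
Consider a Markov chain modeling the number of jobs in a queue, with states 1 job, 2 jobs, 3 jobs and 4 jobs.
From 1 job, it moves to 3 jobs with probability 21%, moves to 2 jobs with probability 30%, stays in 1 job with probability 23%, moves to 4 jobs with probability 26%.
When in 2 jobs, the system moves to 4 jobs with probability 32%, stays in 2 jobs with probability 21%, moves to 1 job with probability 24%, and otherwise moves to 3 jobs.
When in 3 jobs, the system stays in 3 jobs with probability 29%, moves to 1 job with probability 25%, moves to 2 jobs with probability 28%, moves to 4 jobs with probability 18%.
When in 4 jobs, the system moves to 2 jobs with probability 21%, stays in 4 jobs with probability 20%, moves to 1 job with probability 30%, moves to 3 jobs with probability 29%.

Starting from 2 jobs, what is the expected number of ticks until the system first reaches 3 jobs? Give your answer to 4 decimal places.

Let t(s) be the expected number of ticks to first reach 3 jobs from state s, with t(3 jobs) = 0. Conditioning on the first tick:
t(1 job) = 1 + 0.23·t(1 job) + 0.3·t(2 jobs) + 0.26·t(4 jobs)
t(2 jobs) = 1 + 0.24·t(1 job) + 0.21·t(2 jobs) + 0.32·t(4 jobs)
t(4 jobs) = 1 + 0.3·t(1 job) + 0.21·t(2 jobs) + 0.2·t(4 jobs)
Solving: t(1 job) = 4.2400, t(2 jobs) = 4.1451, t(4 jobs) = 3.9281.
Expected ticks from 2 jobs to 3 jobs: 4.1451.

4.1451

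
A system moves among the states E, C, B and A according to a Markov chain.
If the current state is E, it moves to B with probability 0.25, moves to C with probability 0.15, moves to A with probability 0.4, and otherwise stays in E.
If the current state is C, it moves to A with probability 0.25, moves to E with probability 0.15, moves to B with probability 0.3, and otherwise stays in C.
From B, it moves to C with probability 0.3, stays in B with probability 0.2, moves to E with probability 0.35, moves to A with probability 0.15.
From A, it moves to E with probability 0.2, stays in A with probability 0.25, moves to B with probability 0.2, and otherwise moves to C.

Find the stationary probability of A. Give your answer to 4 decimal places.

0.2594

Let the stationary distribution be π with π = πP and π_1 + π_2 + π_3 + π_4 = 1.
π_1 = 0.2·π_1 + 0.15·π_2 + 0.35·π_3 + 0.2·π_4
π_2 = 0.15·π_1 + 0.3·π_2 + 0.3·π_3 + 0.35·π_4
π_3 = 0.25·π_1 + 0.3·π_2 + 0.2·π_3 + 0.2·π_4
Solving with the normalization constraint gives π = (0.2219, 0.2797, 0.2391, 0.2594).
So the stationary probability of A is 0.2594.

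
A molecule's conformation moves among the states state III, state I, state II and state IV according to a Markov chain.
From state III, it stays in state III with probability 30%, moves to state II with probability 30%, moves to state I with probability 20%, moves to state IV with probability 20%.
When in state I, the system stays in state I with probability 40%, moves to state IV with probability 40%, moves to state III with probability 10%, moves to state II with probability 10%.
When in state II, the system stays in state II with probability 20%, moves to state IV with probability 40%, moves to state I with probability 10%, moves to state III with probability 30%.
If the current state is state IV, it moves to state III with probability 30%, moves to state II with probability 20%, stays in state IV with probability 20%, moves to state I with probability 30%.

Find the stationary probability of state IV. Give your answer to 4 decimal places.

Let the stationary distribution be π with π = πP and π_1 + π_2 + π_3 + π_4 = 1.
π_1 = 0.3·π_1 + 0.1·π_2 + 0.3·π_3 + 0.3·π_4
π_2 = 0.2·π_1 + 0.4·π_2 + 0.1·π_3 + 0.3·π_4
π_3 = 0.3·π_1 + 0.1·π_2 + 0.2·π_3 + 0.2·π_4
Solving with the normalization constraint gives π = (0.2477, 0.2617, 0.1986, 0.2921).
So the stationary probability of state IV is 0.2921.

0.2921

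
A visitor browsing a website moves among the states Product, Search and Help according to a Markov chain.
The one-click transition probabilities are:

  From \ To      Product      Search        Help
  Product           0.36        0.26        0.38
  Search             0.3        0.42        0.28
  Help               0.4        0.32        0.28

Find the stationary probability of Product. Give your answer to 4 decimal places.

0.3527

Let the stationary distribution be π with π = πP and π_1 + π_2 + π_3 = 1.
π_1 = 0.36·π_1 + 0.3·π_2 + 0.4·π_3
π_2 = 0.26·π_1 + 0.42·π_2 + 0.32·π_3
Solving with the normalization constraint gives π = (0.3527, 0.3320, 0.3153).
So the stationary probability of Product is 0.3527.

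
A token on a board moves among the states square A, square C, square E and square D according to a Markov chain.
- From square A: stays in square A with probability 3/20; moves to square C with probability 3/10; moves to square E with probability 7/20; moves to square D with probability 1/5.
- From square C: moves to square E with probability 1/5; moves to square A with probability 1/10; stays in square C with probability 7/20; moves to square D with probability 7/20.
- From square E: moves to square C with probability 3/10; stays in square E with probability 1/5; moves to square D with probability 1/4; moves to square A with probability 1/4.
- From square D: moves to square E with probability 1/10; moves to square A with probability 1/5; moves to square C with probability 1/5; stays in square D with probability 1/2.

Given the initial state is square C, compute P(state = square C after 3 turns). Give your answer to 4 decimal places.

Propagate the distribution vector 3 turns from square C.
After 0 turns: (0.0000, 1.0000, 0.0000, 0.0000)
After 1 turn: (0.1000, 0.3500, 0.2000, 0.3500)
After 2 turns: (0.1700, 0.2825, 0.1800, 0.3675)
After 3 turns: (0.1723, 0.2774, 0.1888, 0.3616)
P(in square C after 3 turns) = 0.2774

0.2774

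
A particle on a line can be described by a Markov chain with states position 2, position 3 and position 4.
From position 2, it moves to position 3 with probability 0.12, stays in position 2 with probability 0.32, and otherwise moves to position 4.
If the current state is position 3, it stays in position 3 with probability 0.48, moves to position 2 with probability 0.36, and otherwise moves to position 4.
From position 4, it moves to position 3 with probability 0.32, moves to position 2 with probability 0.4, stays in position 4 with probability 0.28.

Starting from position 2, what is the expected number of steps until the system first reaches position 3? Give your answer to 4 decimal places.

Let t(s) be the expected number of steps to first reach position 3 from state s, with t(position 3) = 0. Conditioning on the first step:
t(position 2) = 1 + 0.32·t(position 2) + 0.56·t(position 4)
t(position 4) = 1 + 0.4·t(position 2) + 0.28·t(position 4)
Solving: t(position 2) = 4.8193, t(position 4) = 4.0663.
Expected steps from position 2 to position 3: 4.8193.

4.8193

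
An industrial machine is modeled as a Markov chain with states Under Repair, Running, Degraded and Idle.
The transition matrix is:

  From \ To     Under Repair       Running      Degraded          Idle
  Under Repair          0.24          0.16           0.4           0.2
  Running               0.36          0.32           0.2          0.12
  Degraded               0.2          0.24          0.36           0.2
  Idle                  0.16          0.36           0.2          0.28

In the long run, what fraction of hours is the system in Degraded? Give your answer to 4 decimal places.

0.2963

Let the stationary distribution be π with π = πP and π_1 + π_2 + π_3 + π_4 = 1.
π_1 = 0.24·π_1 + 0.36·π_2 + 0.2·π_3 + 0.16·π_4
π_2 = 0.16·π_1 + 0.32·π_2 + 0.24·π_3 + 0.36·π_4
π_3 = 0.4·π_1 + 0.2·π_2 + 0.36·π_3 + 0.2·π_4
Solving with the normalization constraint gives π = (0.2444, 0.2650, 0.2963, 0.1944).
So the stationary probability of Degraded is 0.2963.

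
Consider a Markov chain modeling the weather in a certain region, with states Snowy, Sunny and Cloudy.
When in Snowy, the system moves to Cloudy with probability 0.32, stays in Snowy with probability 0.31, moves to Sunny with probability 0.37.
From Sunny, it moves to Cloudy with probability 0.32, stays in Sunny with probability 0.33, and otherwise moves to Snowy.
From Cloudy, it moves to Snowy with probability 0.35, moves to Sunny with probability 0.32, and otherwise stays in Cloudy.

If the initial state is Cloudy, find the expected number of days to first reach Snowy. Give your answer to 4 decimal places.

Let t(s) be the expected number of days to first reach Snowy from state s, with t(Snowy) = 0. Conditioning on the first day:
t(Sunny) = 1 + 0.33·t(Sunny) + 0.32·t(Cloudy)
t(Cloudy) = 1 + 0.32·t(Sunny) + 0.33·t(Cloudy)
Solving: t(Sunny) = 2.8571, t(Cloudy) = 2.8571.
Expected days from Cloudy to Snowy: 2.8571.

2.8571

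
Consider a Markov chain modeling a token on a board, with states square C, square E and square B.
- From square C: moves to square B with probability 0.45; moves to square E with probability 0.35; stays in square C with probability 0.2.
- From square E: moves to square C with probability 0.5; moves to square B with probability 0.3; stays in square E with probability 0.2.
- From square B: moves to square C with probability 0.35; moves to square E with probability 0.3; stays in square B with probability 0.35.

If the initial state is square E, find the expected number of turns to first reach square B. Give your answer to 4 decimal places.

2.7957

Let t(s) be the expected number of turns to first reach square B from state s, with t(square B) = 0. Conditioning on the first turn:
t(square C) = 1 + 0.2·t(square C) + 0.35·t(square E)
t(square E) = 1 + 0.5·t(square C) + 0.2·t(square E)
Solving: t(square C) = 2.4731, t(square E) = 2.7957.
Expected turns from square E to square B: 2.7957.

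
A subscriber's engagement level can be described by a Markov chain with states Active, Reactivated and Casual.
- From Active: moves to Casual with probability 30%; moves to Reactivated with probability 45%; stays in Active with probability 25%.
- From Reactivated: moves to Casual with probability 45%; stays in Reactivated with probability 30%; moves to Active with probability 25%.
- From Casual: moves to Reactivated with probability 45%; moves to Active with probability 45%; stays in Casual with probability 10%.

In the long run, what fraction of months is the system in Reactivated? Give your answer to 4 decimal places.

Let the stationary distribution be π with π = πP and π_1 + π_2 + π_3 = 1.
π_1 = 0.25·π_1 + 0.25·π_2 + 0.45·π_3
π_2 = 0.45·π_1 + 0.3·π_2 + 0.45·π_3
Solving with the normalization constraint gives π = (0.3098, 0.3913, 0.2989).
So the stationary probability of Reactivated is 0.3913.

0.3913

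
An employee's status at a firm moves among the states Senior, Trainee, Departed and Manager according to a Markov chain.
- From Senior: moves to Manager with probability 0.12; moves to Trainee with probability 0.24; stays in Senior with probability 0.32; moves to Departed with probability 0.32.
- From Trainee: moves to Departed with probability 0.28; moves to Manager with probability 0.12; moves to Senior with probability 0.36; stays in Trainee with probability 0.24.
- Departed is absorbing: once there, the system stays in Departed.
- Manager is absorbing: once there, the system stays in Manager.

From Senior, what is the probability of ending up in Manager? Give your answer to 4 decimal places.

0.2788

Let h(s) be the probability of absorption at Manager starting from transient state s. Then h(Manager) = 1 and h(Departed) = 0. By first-step analysis:
h(Senior) = 0.32·h(Senior) + 0.24·h(Trainee) + 0.32·0 + 0.12·1
h(Trainee) = 0.36·h(Senior) + 0.24·h(Trainee) + 0.28·0 + 0.12·1
Solving: h(Senior) = 0.2788, h(Trainee) = 0.2900.
Starting from Senior, the probability is 0.2788.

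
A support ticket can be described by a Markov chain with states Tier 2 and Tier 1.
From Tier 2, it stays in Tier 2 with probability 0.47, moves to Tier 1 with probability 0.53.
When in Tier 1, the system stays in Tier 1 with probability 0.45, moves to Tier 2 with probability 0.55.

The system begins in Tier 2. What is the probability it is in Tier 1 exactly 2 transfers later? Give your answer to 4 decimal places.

Sum over the intermediate state after 1 transfer:
P = P(Tier 2→Tier 2)·P(Tier 2→Tier 1) + P(Tier 2→Tier 1)·P(Tier 1→Tier 1)
  = 0.47×0.53 + 0.53×0.45
  = 0.2491 + 0.2385 = 0.4876

0.4876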